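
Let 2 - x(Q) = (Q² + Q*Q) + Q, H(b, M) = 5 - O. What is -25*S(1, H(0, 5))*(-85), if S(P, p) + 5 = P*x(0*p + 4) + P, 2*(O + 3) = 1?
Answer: -80750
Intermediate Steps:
O = -5/2 (O = -3 + (½)*1 = -3 + ½ = -5/2 ≈ -2.5000)
H(b, M) = 15/2 (H(b, M) = 5 - 1*(-5/2) = 5 + 5/2 = 15/2)
x(Q) = 2 - Q - 2*Q² (x(Q) = 2 - ((Q² + Q*Q) + Q) = 2 - ((Q² + Q²) + Q) = 2 - (2*Q² + Q) = 2 - (Q + 2*Q²) = 2 + (-Q - 2*Q²) = 2 - Q - 2*Q²)
S(P, p) = -5 - 33*P (S(P, p) = -5 + (P*(2 - (0*p + 4) - 2*(0*p + 4)²) + P) = -5 + (P*(2 - (0 + 4) - 2*(0 + 4)²) + P) = -5 + (P*(2 - 1*4 - 2*4²) + P) = -5 + (P*(2 - 4 - 2*16) + P) = -5 + (P*(2 - 4 - 32) + P) = -5 + (P*(-34) + P) = -5 + (-34*P + P) = -5 - 33*P)
-25*S(1, H(0, 5))*(-85) = -25*(-5 - 33*1)*(-85) = -25*(-5 - 33)*(-85) = -25*(-38)*(-85) = 950*(-85) = -80750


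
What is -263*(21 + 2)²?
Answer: -139127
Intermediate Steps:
-263*(21 + 2)² = -263*23² = -263*529 = -139127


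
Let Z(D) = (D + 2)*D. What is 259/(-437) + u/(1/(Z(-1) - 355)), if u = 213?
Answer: -33137095/437 ≈ -75829.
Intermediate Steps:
Z(D) = D*(2 + D) (Z(D) = (2 + D)*D = D*(2 + D))
259/(-437) + u/(1/(Z(-1) - 355)) = 259/(-437) + 213/(1/(-(2 - 1) - 355)) = 259*(-1/437) + 213/(1/(-1*1 - 355)) = -259/437 + 213/(1/(-1 - 355)) = -259/437 + 213/(1/(-356)) = -259/437 + 213/(-1/356) = -259/437 + 213*(-356) = -259/437 - 75828 = -33137095/437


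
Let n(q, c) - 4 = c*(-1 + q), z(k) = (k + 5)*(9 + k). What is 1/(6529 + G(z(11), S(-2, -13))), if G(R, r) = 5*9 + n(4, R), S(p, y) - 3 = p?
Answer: 1/7538 ≈ 0.00013266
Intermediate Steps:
z(k) = (5 + k)*(9 + k)
S(p, y) = 3 + p
n(q, c) = 4 + c*(-1 + q)
G(R, r) = 49 + 3*R (G(R, r) = 5*9 + (4 - R + R*4) = 45 + (4 - R + 4*R) = 45 + (4 + 3*R) = 49 + 3*R)
1/(6529 + G(z(11), S(-2, -13))) = 1/(6529 + (49 + 3*(45 + 11² + 14*11))) = 1/(6529 + (49 + 3*(45 + 121 + 154))) = 1/(6529 + (49 + 3*320)) = 1/(6529 + (49 + 960)) = 1/(6529 + 1009) = 1/7538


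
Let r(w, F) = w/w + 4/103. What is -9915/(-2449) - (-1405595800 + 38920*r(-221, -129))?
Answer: 354547126070285/252247 ≈ 1.4056e+9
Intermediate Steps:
r(w, F) = 107/103 (r(w, F) = 1 + 4*(1/103) = 1 + 4/103 = 107/103)
-9915/(-2449) - (-1405595800 + 38920*r(-221, -129)) = -9915/(-2449) - 38920/(1/(107/103 - 36115)) = -9915*(-1/2449) - 38920/(1/(-3719738/103)) = 9915/2449 - 38920/(-103/3719738) = 9915/2449 - 38920*(-3719738/103) = 9915/2449 + 144772202960/103 = 354547126070285/252247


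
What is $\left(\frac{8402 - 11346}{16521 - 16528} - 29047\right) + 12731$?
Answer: $- \frac{111268}{7} \approx -15895.0$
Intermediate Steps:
$\left(\frac{8402 - 11346}{16521 - 16528} - 29047\right) + 12731 = \left(- \frac{2944}{-7} - 29047\right) + 12731 = \left(\left(-2944\right) \left(- \frac{1}{7}\right) - 29047\right) + 12731 = \left(\frac{2944}{7} - 29047\right) + 12731 = - \frac{200385}{7} + 12731 = - \frac{111268}{7}$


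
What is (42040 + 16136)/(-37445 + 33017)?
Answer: -1616/123 ≈ -13.138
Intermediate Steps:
(42040 + 16136)/(-37445 + 33017) = 58176/(-4428) = 58176*(-1/4428) = -1616/123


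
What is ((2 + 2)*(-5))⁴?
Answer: 160000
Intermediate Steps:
((2 + 2)*(-5))⁴ = (4*(-5))⁴ = (-20)⁴ = 160000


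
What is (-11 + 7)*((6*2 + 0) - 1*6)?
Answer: -24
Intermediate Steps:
(-11 + 7)*((6*2 + 0) - 1*6) = -4*((12 + 0) - 6) = -4*(12 - 6) = -4*6 = -24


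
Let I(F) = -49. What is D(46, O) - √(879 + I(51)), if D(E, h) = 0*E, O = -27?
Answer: -√830 ≈ -28.810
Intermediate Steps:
D(E, h) = 0
D(46, O) - √(879 + I(51)) = 0 - √(879 - 49) = 0 - √830 = -√830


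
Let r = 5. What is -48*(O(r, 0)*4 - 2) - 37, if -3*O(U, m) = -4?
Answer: -197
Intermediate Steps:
O(U, m) = 4/3 (O(U, m) = -⅓*(-4) = 4/3)
-48*(O(r, 0)*4 - 2) - 37 = -48*((4/3)*4 - 2) - 37 = -48*(16/3 - 2) - 37 = -48*10/3 - 37 = -160 - 37 = -197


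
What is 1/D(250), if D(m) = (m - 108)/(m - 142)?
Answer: 54/71 ≈ 0.76056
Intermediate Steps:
D(m) = (-108 + m)/(-142 + m)
1/D(250) = 1/((-108 + 250)/(-142 + 250)) = 1/(142/108) = 1/((1/108)*142) = 1/(71/54) = 54/71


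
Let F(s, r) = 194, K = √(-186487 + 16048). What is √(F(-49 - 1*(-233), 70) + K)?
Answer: √(194 + I*√170439) ≈ 18.03 + 11.449*I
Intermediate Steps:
K = I*√170439 (K = √(-170439) = I*√170439 ≈ 412.84*I)
√(F(-49 - 1*(-233), 70) + K) = √(194 + I*√170439)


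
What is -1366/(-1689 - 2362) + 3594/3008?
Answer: 9334111/6092704 ≈ 1.5320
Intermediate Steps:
-1366/(-1689 - 2362) + 3594/3008 = -1366/(-4051) + 3594*(1/3008) = -1366*(-1/4051) + 1797/1504 = 1366/4051 + 1797/1504 = 9334111/6092704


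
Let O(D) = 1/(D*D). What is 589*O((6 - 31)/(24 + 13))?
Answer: 806341/625 ≈ 1290.1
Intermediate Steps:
O(D) = D⁻² (O(D) = 1/(D²) = D⁻²)
589*O((6 - 31)/(24 + 13)) = 589/((6 - 31)/(24 + 13))² = 589/(-25/37)² = 589*(1369/625) = 806341/625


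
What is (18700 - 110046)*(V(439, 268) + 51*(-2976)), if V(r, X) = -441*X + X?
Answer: 24635650816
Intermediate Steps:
V(r, X) = -440*X
(18700 - 110046)*(V(439, 268) + 51*(-2976)) = (18700 - 110046)*(-440*268 + 51*(-2976)) = -91346*(-117920 - 151776) = -91346*(-269696) = 24635650816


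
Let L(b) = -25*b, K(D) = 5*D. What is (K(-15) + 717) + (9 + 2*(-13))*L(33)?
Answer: 14667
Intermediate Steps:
(K(-15) + 717) + (9 + 2*(-13))*L(33) = (5*(-15) + 717) + (9 + 2*(-13))*(-25*33) = (-75 + 717) + (9 - 26)*(-825) = 642 - 17*(-825) = 642 + 14025 = 14667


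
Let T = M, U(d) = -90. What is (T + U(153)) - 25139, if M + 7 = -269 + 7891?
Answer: -17614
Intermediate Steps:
M = 7615 (M = -7 + (-269 + 7891) = -7 + 7622 = 7615)
T = 7615
(T + U(153)) - 25139 = (7615 - 90) - 25139 = 7525 - 25139 = -17614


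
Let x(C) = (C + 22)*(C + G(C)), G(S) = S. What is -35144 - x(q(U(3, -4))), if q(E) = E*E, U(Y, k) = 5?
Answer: -37494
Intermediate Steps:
q(E) = E²
x(C) = 2*C*(22 + C) (x(C) = (C + 22)*(C + C) = (22 + C)*(2*C) = 2*C*(22 + C))
-35144 - x(q(U(3, -4))) = -35144 - 2*5²*(22 + 5²) = -35144 - 2*25*(22 + 25) = -35144 - 2*25*47 = -35144 - 1*2350 = -35144 - 2350 = -37494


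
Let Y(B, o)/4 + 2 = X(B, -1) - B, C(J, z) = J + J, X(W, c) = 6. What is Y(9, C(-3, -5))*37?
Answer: -740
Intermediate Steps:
C(J, z) = 2*J
Y(B, o) = 16 - 4*B (Y(B, o) = -8 + 4*(6 - B) = -8 + (24 - 4*B) = 16 - 4*B)
Y(9, C(-3, -5))*37 = (16 - 4*9)*37 = (16 - 36)*37 = -20*37 = -740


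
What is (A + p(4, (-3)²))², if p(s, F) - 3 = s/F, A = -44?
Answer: 133225/81 ≈ 1644.8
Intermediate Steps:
p(s, F) = 3 + s/F
(A + p(4, (-3)²))² = (-44 + (3 + 4/((-3)²)))² = (-44 + (3 + 4/9))² = (-44 + 31/9)² = (-365/9)² = 133225/81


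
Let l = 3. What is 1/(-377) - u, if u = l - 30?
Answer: 10178/377 ≈ 26.997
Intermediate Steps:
u = -27 (u = 3 - 30 = -27)
1/(-377) - u = 1/(-377) - 1*(-27) = -1/377 + 27 = 10178/377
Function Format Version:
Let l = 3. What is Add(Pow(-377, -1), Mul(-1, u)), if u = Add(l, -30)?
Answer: Rational(10178, 377) ≈ 26.997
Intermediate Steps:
u = -27 (u = Add(3, -30) = -27)
Add(Pow(-377, -1), Mul(-1, u)) = Add(Pow(-377, -1), Mul(-1, -27)) = Add(Rational(-1, 377), 27) = Rational(10178, 377)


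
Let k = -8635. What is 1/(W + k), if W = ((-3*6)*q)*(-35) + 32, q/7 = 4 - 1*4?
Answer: -1/8603 ≈ -0.00011624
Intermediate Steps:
q = 0 (q = 7*(4 - 1*4) = 7*(4 - 4) = 7*0 = 0)
W = 32 (W = (-3*6*0)*(-35) + 32 = -18*0*(-35) + 32 = 0*(-35) + 32 = 0 + 32 = 32)
1/(W + k) = 1/(32 - 8635) = 1/(-8603) = -1/8603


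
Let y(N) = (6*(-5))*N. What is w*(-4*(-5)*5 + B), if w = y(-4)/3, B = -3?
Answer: 3880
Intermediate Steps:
y(N) = -30*N
w = 40 (w = -30*(-4)/3 = 120*(⅓) = 40)
w*(-4*(-5)*5 + B) = 40*(-4*(-5)*5 - 3) = 40*(20*5 - 3) = 40*(100 - 3) = 40*97 = 3880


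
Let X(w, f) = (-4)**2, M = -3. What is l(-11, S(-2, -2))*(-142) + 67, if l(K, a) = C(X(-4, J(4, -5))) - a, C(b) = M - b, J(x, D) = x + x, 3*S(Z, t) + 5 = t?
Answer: 7301/3 ≈ 2433.7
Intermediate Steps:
S(Z, t) = -5/3 + t/3
J(x, D) = 2*x
X(w, f) = 16
C(b) = -3 - b
l(K, a) = -19 - a (l(K, a) = (-3 - 1*16) - a = (-3 - 16) - a = -19 - a)
l(-11, S(-2, -2))*(-142) + 67 = (-19 - (-5/3 + (1/3)*(-2)))*(-142) + 67 = (-19 - (-5/3 - 2/3))*(-142) + 67 = (-19 - 1*(-7/3))*(-142) + 67 = (-19 + 7/3)*(-142) + 67 = -50/3*(-142) + 67 = 7100/3 + 67 = 7301/3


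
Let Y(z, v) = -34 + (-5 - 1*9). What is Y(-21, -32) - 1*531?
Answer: -579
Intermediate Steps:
Y(z, v) = -48 (Y(z, v) = -34 + (-5 - 9) = -34 - 14 = -48)
Y(-21, -32) - 1*531 = -48 - 1*531 = -48 - 531 = -579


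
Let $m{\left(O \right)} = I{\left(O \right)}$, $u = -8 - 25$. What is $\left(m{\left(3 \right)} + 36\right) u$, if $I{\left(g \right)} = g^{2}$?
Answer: $-1485$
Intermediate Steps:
$u = -33$ ($u = -8 - 25 = -33$)
$m{\left(O \right)} = O^{2}$
$\left(m{\left(3 \right)} + 36\right) u = \left(3^{2} + 36\right) \left(-33\right) = \left(9 + 36\right) \left(-33\right) = 45 \left(-33\right) = -1485$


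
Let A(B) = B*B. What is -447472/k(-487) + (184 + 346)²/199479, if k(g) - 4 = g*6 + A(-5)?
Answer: 90073910788/577092747 ≈ 156.08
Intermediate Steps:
A(B) = B²
k(g) = 29 + 6*g (k(g) = 4 + (g*6 + (-5)²) = 4 + (6*g + 25) = 4 + (25 + 6*g) = 29 + 6*g)
-447472/k(-487) + (184 + 346)²/199479 = -447472/(29 + 6*(-487)) + (184 + 346)²/199479 = -447472/(29 - 2922) + 530²*(1/199479) = -447472/(-2893) + 280900*(1/199479) = -447472*(-1/2893) + 280900/199479 = 447472/2893 + 280900/199479 = 90073910788/577092747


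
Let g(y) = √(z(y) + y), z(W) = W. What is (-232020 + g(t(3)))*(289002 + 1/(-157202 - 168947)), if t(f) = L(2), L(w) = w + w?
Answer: -21869674639169940/326149 + 188515426594*√2/326149 ≈ -6.7053e+10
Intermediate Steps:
L(w) = 2*w
t(f) = 4 (t(f) = 2*2 = 4)
g(y) = √2*√y (g(y) = √(y + y) = √(2*y) = √2*√y)
(-232020 + g(t(3)))*(289002 + 1/(-157202 - 168947)) = (-232020 + √2*√4)*(289002 + 1/(-157202 - 168947)) = (-232020 + √2*2)*(289002 + 1/(-326149)) = (-232020 + 2*√2)*(289002 - 1/326149) = (-232020 + 2*√2)*(94257713297/326149) = -21869674639169940/326149 + 188515426594*√2/326149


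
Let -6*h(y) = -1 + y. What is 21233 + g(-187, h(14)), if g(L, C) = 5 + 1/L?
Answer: 3971505/187 ≈ 21238.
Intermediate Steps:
h(y) = 1/6 - y/6 (h(y) = -(-1 + y)/6 = 1/6 - y/6)
21233 + g(-187, h(14)) = 21233 + (5 + 1/(-187)) = 21233 + (5 - 1/187) = 21233 + 934/187 = 3971505/187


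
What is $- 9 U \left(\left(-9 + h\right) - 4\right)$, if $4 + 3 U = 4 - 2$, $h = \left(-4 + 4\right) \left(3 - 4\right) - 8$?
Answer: $-126$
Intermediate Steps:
$h = -8$ ($h = 0 \left(-1\right) - 8 = 0 - 8 = -8$)
$U = - \frac{2}{3}$ ($U = - \frac{4}{3} + \frac{4 - 2}{3} = - \frac{4}{3} + \frac{1}{3} \cdot 2 = - \frac{4}{3} + \frac{2}{3} = - \frac{2}{3} \approx -0.66667$)
$- 9 U \left(\left(-9 + h\right) - 4\right) = \left(-9\right) \left(- \frac{2}{3}\right) \left(\left(-9 - 8\right) - 4\right) = 6 \left(-17 - 4\right) = 6 \left(-21\right) = -126$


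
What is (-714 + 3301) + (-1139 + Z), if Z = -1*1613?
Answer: -165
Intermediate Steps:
Z = -1613
(-714 + 3301) + (-1139 + Z) = (-714 + 3301) + (-1139 - 1613) = 2587 - 2752 = -165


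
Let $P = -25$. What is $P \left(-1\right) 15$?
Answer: $375$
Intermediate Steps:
$P \left(-1\right) 15 = \left(-25\right) \left(-1\right) 15 = 25 \cdot 15 = 375$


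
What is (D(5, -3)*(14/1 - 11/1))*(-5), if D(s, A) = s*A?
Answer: 225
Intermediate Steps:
D(s, A) = A*s
(D(5, -3)*(14/1 - 11/1))*(-5) = ((-3*5)*(14/1 - 11/1))*(-5) = -15*(14*1 - 11*1)*(-5) = -15*(14 - 11)*(-5) = -15*3*(-5) = -45*(-5) = 225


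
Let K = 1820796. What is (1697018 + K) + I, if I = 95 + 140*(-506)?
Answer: 3447069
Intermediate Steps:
I = -70745 (I = 95 - 70840 = -70745)
(1697018 + K) + I = (1697018 + 1820796) - 70745 = 3517814 - 70745 = 3447069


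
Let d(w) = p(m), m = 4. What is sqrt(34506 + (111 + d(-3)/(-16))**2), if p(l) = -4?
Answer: sqrt(750121)/4 ≈ 216.52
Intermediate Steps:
d(w) = -4
sqrt(34506 + (111 + d(-3)/(-16))**2) = sqrt(34506 + (111 - 4/(-16))**2) = sqrt(34506 + (111 - 4*(-1/16))**2) = sqrt(34506 + (111 + 1/4)**2) = sqrt(34506 + (445/4)**2) = sqrt(34506 + 198025/16) = sqrt(750121/16) = sqrt(750121)/4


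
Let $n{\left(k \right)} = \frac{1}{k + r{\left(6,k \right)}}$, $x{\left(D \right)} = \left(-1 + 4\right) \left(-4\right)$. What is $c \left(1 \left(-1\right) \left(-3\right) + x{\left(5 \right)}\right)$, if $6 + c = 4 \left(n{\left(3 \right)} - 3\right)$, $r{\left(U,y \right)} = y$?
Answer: $156$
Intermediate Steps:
$x{\left(D \right)} = -12$ ($x{\left(D \right)} = 3 \left(-4\right) = -12$)
$n{\left(k \right)} = \frac{1}{2 k}$ ($n{\left(k \right)} = \frac{1}{k + k} = \frac{1}{2 k}$)
$c = - \frac{52}{3}$ ($c = -6 + 4 \left(\frac{1}{2 \cdot 3} - 3\right) = -6 + 4 \left(\frac{1}{2} \cdot \frac{1}{3} - 3\right) = -6 + 4 \left(\frac{1}{6} - 3\right) = -6 + 4 \left(- \frac{17}{6}\right) = -6 - \frac{34}{3} = - \frac{52}{3} \approx -17.333$)
$c \left(1 \left(-1\right) \left(-3\right) + x{\left(5 \right)}\right) = - \frac{52 \left(1 \left(-1\right) \left(-3\right) - 12\right)}{3} = - \frac{52 \left(\left(-1\right) \left(-3\right) - 12\right)}{3} = - \frac{52 \left(3 - 12\right)}{3} = \left(- \frac{52}{3}\right) \left(-9\right) = 156$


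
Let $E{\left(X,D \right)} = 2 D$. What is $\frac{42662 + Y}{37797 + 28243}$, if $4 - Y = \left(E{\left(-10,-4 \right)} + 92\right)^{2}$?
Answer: $\frac{3561}{6604} \approx 0.53922$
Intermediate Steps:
$Y = -7052$ ($Y = 4 - \left(2 \left(-4\right) + 92\right)^{2} = 4 - \left(-8 + 92\right)^{2} = 4 - 84^{2} = 4 - 7056 = -7052$)
$\frac{42662 + Y}{37797 + 28243} = \frac{42662 - 7052}{37797 + 28243} = \frac{35610}{66040} = 35610 \cdot \frac{1}{66040} = \frac{3561}{6604}$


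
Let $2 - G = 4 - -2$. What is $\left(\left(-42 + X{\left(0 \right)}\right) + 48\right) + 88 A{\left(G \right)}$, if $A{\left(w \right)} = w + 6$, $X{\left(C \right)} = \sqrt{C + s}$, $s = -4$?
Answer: $182 + 2 i \approx 182.0 + 2.0 i$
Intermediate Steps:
$X{\left(C \right)} = \sqrt{-4 + C}$ ($X{\left(C \right)} = \sqrt{C - 4} = \sqrt{-4 + C}$)
$G = -4$ ($G = 2 - \left(4 - -2\right) = 2 - \left(4 + 2\right) = 2 - 6 = -4$)
$A{\left(w \right)} = 6 + w$
$\left(\left(-42 + X{\left(0 \right)}\right) + 48\right) + 88 A{\left(G \right)} = \left(\left(-42 + \sqrt{-4 + 0}\right) + 48\right) + 88 \left(6 - 4\right) = \left(\left(-42 + \sqrt{-4}\right) + 48\right) + 88 \cdot 2 = \left(\left(-42 + 2 i\right) + 48\right) + 176 = \left(6 + 2 i\right) + 176 = 182 + 2 i$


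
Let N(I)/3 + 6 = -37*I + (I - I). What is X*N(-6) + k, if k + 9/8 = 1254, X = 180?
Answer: 943143/8 ≈ 1.1789e+5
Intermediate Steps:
N(I) = -18 - 111*I (N(I) = -18 + 3*(-37*I + (I - I)) = -18 + 3*(-37*I + 0) = -18 + 3*(-37*I) = -18 - 111*I)
k = 10023/8 (k = -9/8 + 1254 = 10023/8 ≈ 1252.9)
X*N(-6) + k = 180*(-18 - 111*(-6)) + 10023/8 = 180*(-18 + 666) + 10023/8 = 180*648 + 10023/8 = 116640 + 10023/8 = 943143/8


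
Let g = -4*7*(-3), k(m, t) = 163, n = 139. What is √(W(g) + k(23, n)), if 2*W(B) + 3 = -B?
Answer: √478/2 ≈ 10.932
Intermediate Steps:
g = 84 (g = -28*(-3) = 84)
W(B) = -3/2 - B/2 (W(B) = -3/2 + (-B)/2 = -3/2 - B/2)
√(W(g) + k(23, n)) = √((-3/2 - ½*84) + 163) = √((-3/2 - 42) + 163) = √(-87/2 + 163) = √(239/2) = √478/2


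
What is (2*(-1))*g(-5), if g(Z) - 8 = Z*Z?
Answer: -66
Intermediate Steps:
g(Z) = 8 + Z**2 (g(Z) = 8 + Z*Z = 8 + Z**2)
(2*(-1))*g(-5) = (2*(-1))*(8 + (-5)**2) = -2*(8 + 25) = -2*33 = -66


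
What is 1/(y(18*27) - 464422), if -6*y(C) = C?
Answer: -1/464503 ≈ -2.1528e-6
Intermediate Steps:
y(C) = -C/6
1/(y(18*27) - 464422) = 1/(-3*27 - 464422) = 1/(-1/6*486 - 464422) = 1/(-81 - 464422) = 1/(-464503) = -1/464503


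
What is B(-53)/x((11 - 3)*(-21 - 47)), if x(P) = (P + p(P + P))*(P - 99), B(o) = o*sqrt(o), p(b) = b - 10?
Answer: -53*I*sqrt(53)/1055806 ≈ -0.00036545*I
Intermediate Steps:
p(b) = -10 + b
B(o) = o**(3/2)
x(P) = (-99 + P)*(-10 + 3*P) (x(P) = (P + (-10 + (P + P)))*(P - 99) = (P + (-10 + 2*P))*(-99 + P) = (-10 + 3*P)*(-99 + P) = (-99 + P)*(-10 + 3*P))
B(-53)/x((11 - 3)*(-21 - 47)) = (-53)**(3/2)/(990 - 307*(11 - 3)*(-21 - 47) + 3*((11 - 3)*(-21 - 47))**2) = (-53*I*sqrt(53))/(990 - 2456*(-68) + 3*(8*(-68))**2) = (-53*I*sqrt(53))/(990 - 307*(-544) + 3*(-544)**2) = (-53*I*sqrt(53))/(990 + 167008 + 3*295936) = (-53*I*sqrt(53))/(990 + 167008 + 887808) = -53*I*sqrt(53)/1055806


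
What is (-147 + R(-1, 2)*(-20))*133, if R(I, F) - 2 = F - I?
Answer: -32851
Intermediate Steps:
R(I, F) = 2 + F - I (R(I, F) = 2 + (F - I) = 2 + F - I)
(-147 + R(-1, 2)*(-20))*133 = (-147 + (2 + 2 - 1*(-1))*(-20))*133 = (-147 + (2 + 2 + 1)*(-20))*133 = (-147 + 5*(-20))*133 = (-147 - 100)*133 = -247*133 = -32851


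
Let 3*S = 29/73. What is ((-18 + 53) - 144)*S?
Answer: -3161/219 ≈ -14.434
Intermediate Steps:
S = 29/219 (S = (29/73)/3 = (29*(1/73))/3 = (⅓)*(29/73) = 29/219 ≈ 0.13242)
((-18 + 53) - 144)*S = ((-18 + 53) - 144)*(29/219) = (35 - 144)*(29/219) = -109*29/219 = -3161/219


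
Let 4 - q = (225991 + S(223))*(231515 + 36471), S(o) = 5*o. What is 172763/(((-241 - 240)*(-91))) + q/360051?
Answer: -2663894629707839/15759792321 ≈ -1.6903e+5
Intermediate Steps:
q = -60861228512 (q = 4 - (225991 + 5*223)*(231515 + 36471) = 4 - (225991 + 1115)*267986 = 4 - 227106*267986 = 4 - 1*60861228516 = 4 - 60861228516 = -60861228512)
172763/(((-241 - 240)*(-91))) + q/360051 = 172763/(((-241 - 240)*(-91))) - 60861228512/360051 = 172763/((-481*(-91))) - 60861228512*1/360051 = 172763/43771 - 60861228512/360051 = -2663894629707839/15759792321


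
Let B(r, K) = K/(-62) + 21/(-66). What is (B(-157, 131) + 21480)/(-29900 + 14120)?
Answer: -7323851/5380980 ≈ -1.3611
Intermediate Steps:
B(r, K) = -7/22 - K/62 (B(r, K) = K*(-1/62) + 21*(-1/66) = -K/62 - 7/22 = -7/22 - K/62)
(B(-157, 131) + 21480)/(-29900 + 14120) = ((-7/22 - 1/62*131) + 21480)/(-29900 + 14120) = ((-7/22 - 131/62) + 21480)/(-15780) = (-829/341 + 21480)*(-1/15780) = (7323851/341)*(-1/15780) = -7323851/5380980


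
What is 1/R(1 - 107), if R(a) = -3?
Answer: -⅓ ≈ -0.33333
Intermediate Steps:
1/R(1 - 107) = 1/(-3) = -⅓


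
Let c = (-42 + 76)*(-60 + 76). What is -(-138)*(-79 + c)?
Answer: 64170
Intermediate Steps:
c = 544 (c = 34*16 = 544)
-(-138)*(-79 + c) = -(-138)*(-79 + 544) = -(-138)*465 = -1*(-64170) = 64170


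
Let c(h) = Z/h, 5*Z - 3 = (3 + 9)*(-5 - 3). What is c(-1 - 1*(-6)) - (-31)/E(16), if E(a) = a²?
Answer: -23033/6400 ≈ -3.5989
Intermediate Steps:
Z = -93/5 (Z = ⅗ + ((3 + 9)*(-5 - 3))/5 = ⅗ + (12*(-8))/5 = ⅗ + (⅕)*(-96) = ⅗ - 96/5 = -93/5 ≈ -18.600)
c(h) = -93/(5*h)
c(-1 - 1*(-6)) - (-31)/E(16) = -93/(5*(-1 - 1*(-6))) - (-31)/(16²) = -93/(5*(-1 + 6)) - (-31)/256 = -93/5/5 - (-31)/256 = -93/5*⅕ - 1*(-31/256) = -93/25 + 31/256 = -23033/6400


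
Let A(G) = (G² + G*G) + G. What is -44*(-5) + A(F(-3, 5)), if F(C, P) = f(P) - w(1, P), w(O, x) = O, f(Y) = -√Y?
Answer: 231 + 3*√5 ≈ 237.71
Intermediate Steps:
F(C, P) = -1 - √P (F(C, P) = -√P - 1*1 = -√P - 1 = -1 - √P)
A(G) = G + 2*G² (A(G) = (G² + G²) + G = 2*G² + G = G + 2*G²)
-44*(-5) + A(F(-3, 5)) = -44*(-5) + (-1 - √5)*(1 + 2*(-1 - √5)) = 220 + (-1 - √5)*(1 + (-2 - 2*√5)) = 220 + (-1 - √5)*(-1 - 2*√5)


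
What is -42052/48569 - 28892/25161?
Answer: -2461325920/1222044609 ≈ -2.0141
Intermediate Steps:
-42052/48569 - 28892/25161 = -2461325920/1222044609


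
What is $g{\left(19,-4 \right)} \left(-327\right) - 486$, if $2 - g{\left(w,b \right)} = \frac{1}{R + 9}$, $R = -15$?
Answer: $- \frac{2389}{2} \approx -1194.5$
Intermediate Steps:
$g{\left(w,b \right)} = \frac{13}{6}$ ($g{\left(w,b \right)} = 2 - \frac{1}{-15 + 9} = 2 - \frac{1}{-6} = 2 - - \frac{1}{6} = 2 + \frac{1}{6} = \frac{13}{6}$)
$g{\left(19,-4 \right)} \left(-327\right) - 486 = \frac{13}{6} \left(-327\right) - 486 = - \frac{1417}{2} - 486 = - \frac{2389}{2}$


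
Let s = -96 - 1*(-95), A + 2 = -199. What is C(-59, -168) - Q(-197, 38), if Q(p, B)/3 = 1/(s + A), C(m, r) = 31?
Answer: 6265/202 ≈ 31.015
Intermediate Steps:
A = -201 (A = -2 - 199 = -201)
s = -1 (s = -96 + 95 = -1)
Q(p, B) = -3/202 (Q(p, B) = 3/(-1 - 201) = 3/(-202) = 3*(-1/202) = -3/202)
C(-59, -168) - Q(-197, 38) = 31 - 1*(-3/202) = 31 + 3/202 = 6265/202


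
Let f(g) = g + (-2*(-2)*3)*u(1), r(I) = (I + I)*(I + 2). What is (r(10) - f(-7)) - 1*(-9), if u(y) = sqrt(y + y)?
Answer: 256 - 12*sqrt(2) ≈ 239.03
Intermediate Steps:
u(y) = sqrt(2)*sqrt(y) (u(y) = sqrt(2*y) = sqrt(2)*sqrt(y))
r(I) = 2*I*(2 + I) (r(I) = (2*I)*(2 + I) = 2*I*(2 + I))
f(g) = g + 12*sqrt(2) (f(g) = g + (-2*(-2)*3)*(sqrt(2)*sqrt(1)) = g + (4*3)*(sqrt(2)*1) = g + 12*sqrt(2))
(r(10) - f(-7)) - 1*(-9) = (2*10*(2 + 10) - (-7 + 12*sqrt(2))) - 1*(-9) = (2*10*12 + (7 - 12*sqrt(2))) + 9 = (240 + (7 - 12*sqrt(2))) + 9 = (247 - 12*sqrt(2)) + 9 = 256 - 12*sqrt(2)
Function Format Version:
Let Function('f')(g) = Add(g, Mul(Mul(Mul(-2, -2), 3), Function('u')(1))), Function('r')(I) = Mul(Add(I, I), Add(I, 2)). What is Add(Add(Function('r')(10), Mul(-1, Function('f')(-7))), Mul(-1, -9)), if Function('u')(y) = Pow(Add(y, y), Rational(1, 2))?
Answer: Add(256, Mul(-12, Pow(2, Rational(1, 2)))) ≈ 239.03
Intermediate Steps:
Function('u')(y) = Mul(Pow(2, Rational(1, 2)), Pow(y, Rational(1, 2))) (Function('u')(y) = Pow(Mul(2, y), Rational(1, 2)) = Mul(Pow(2, Rational(1, 2)), Pow(y, Rational(1, 2))))
Function('r')(I) = Mul(2, I, Add(2, I)) (Function('r')(I) = Mul(Mul(2, I), Add(2, I)) = Mul(2, I, Add(2, I)))
Function('f')(g) = Add(g, Mul(12, Pow(2, Rational(1, 2)))) (Function('f')(g) = Add(g, Mul(Mul(Mul(-2, -2), 3), Mul(Pow(2, Rational(1, 2)), Pow(1, Rational(1, 2))))) = Add(g, Mul(Mul(4, 3), Mul(Pow(2, Rational(1, 2)), 1))) = Add(g, Mul(12, Pow(2, Rational(1, 2)))))
Add(Add(Function('r')(10), Mul(-1, Function('f')(-7))), Mul(-1, -9)) = Add(Add(Mul(2, 10, Add(2, 10)), Mul(-1, Add(-7, Mul(12, Pow(2, Rational(1, 2)))))), Mul(-1, -9)) = Add(Add(Mul(2, 10, 12), Add(7, Mul(-12, Pow(2, Rational(1, 2))))), 9) = Add(Add(240, Add(7, Mul(-12, Pow(2, Rational(1, 2))))), 9) = Add(Add(247, Mul(-12, Pow(2, Rational(1, 2)))), 9) = Add(256, Mul(-12, Pow(2, Rational(1, 2))))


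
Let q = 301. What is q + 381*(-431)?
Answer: -163910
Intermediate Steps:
q + 381*(-431) = 301 + 381*(-431) = 301 - 164211 = -163910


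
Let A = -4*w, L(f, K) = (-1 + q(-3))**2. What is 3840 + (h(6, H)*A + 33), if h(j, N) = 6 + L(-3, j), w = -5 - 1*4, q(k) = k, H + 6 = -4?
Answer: 4665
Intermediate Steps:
H = -10 (H = -6 - 4 = -10)
L(f, K) = 16 (L(f, K) = (-1 - 3)**2 = (-4)**2 = 16)
w = -9 (w = -5 - 4 = -9)
A = 36 (A = -4*(-9) = 36)
h(j, N) = 22 (h(j, N) = 6 + 16 = 22)
3840 + (h(6, H)*A + 33) = 3840 + (22*36 + 33) = 3840 + (792 + 33) = 3840 + 825 = 4665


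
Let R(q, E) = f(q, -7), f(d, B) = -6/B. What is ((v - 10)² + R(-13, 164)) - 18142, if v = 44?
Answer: -118896/7 ≈ -16985.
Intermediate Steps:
R(q, E) = 6/7 (R(q, E) = -6/(-7) = -6*(-⅐) = 6/7)
((v - 10)² + R(-13, 164)) - 18142 = ((44 - 10)² + 6/7) - 18142 = (34² + 6/7) - 18142 = (1156 + 6/7) - 18142 = 8098/7 - 18142 = -118896/7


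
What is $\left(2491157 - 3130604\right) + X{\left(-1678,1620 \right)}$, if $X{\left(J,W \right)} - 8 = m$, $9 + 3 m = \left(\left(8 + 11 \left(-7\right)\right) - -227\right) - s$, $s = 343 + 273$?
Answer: $- \frac{1918784}{3} \approx -6.396 \cdot 10^{5}$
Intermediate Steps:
$s = 616$
$m = - \frac{467}{3}$ ($m = -3 + \frac{\left(\left(8 + 11 \left(-7\right)\right) - -227\right) - 616}{3} = -3 + \frac{\left(\left(8 - 77\right) + 227\right) - 616}{3} = -3 + \frac{\left(-69 + 227\right) - 616}{3} = -3 + \frac{158 - 616}{3} = -3 + \frac{1}{3} \left(-458\right) = -3 - \frac{458}{3} = - \frac{467}{3} \approx -155.67$)
$X{\left(J,W \right)} = - \frac{443}{3}$ ($X{\left(J,W \right)} = 8 - \frac{467}{3} = - \frac{443}{3}$)
$\left(2491157 - 3130604\right) + X{\left(-1678,1620 \right)} = \left(2491157 - 3130604\right) - \frac{443}{3} = -639447 - \frac{443}{3} = - \frac{1918784}{3}$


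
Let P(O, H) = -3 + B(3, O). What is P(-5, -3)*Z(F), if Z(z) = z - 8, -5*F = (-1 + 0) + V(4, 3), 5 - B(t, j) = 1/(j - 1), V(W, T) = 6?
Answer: -39/2 ≈ -19.500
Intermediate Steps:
B(t, j) = 5 - 1/(-1 + j) (B(t, j) = 5 - 1/(j - 1) = 5 - 1/(-1 + j))
F = -1 (F = -((-1 + 0) + 6)/5 = -(-1 + 6)/5 = -⅕*5 = -1)
P(O, H) = -3 + (-6 + 5*O)/(-1 + O)
Z(z) = -8 + z
P(-5, -3)*Z(F) = ((-3 + 2*(-5))/(-1 - 5))*(-8 - 1) = ((-3 - 10)/(-6))*(-9) = -⅙*(-13)*(-9) = (13/6)*(-9) = -39/2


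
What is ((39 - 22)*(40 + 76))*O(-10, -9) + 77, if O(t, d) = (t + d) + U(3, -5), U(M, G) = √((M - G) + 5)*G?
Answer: -37391 - 9860*√13 ≈ -72942.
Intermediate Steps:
U(M, G) = G*√(5 + M - G) (U(M, G) = √(5 + M - G)*G = G*√(5 + M - G))
O(t, d) = d + t - 5*√13 (O(t, d) = (t + d) - 5*√(5 + 3 - 1*(-5)) = (d + t) - 5*√(5 + 3 + 5) = (d + t) - 5*√13 = d + t - 5*√13)
((39 - 22)*(40 + 76))*O(-10, -9) + 77 = ((39 - 22)*(40 + 76))*(-9 - 10 - 5*√13) + 77 = (17*116)*(-19 - 5*√13) + 77 = 1972*(-19 - 5*√13) + 77 = (-37468 - 9860*√13) + 77 = -37391 - 9860*√13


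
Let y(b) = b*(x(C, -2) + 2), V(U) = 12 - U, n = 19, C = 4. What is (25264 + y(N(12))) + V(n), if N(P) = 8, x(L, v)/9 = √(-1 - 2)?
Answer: 25273 + 72*I*√3 ≈ 25273.0 + 124.71*I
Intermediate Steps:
x(L, v) = 9*I*√3 (x(L, v) = 9*√(-1 - 2) = 9*√(-3) = 9*(I*√3) = 9*I*√3)
y(b) = b*(2 + 9*I*√3) (y(b) = b*(9*I*√3 + 2) = b*(2 + 9*I*√3))
(25264 + y(N(12))) + V(n) = (25264 + 8*(2 + 9*I*√3)) + (12 - 1*19) = (25264 + (16 + 72*I*√3)) + (12 - 19) = (25280 + 72*I*√3) - 7 = 25273 + 72*I*√3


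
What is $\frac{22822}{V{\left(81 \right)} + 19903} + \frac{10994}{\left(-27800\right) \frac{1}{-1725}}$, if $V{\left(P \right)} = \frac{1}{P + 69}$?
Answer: $\frac{1134264020943}{1659910756} \approx 683.33$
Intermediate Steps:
$V{\left(P \right)} = \frac{1}{69 + P}$
$\frac{22822}{V{\left(81 \right)} + 19903} + \frac{10994}{\left(-27800\right) \frac{1}{-1725}} = \frac{22822}{\frac{1}{69 + 81} + 19903} + \frac{10994}{\left(-27800\right) \frac{1}{-1725}} = \frac{22822}{\frac{1}{150} + 19903} + \frac{10994}{\left(-27800\right) \left(- \frac{1}{1725}\right)} = \frac{22822}{\frac{1}{150} + 19903} + \frac{10994}{\frac{1112}{69}} = \frac{22822}{\frac{2985451}{150}} + 10994 \cdot \frac{69}{1112} = 22822 \cdot \frac{150}{2985451} + \frac{379293}{556} = \frac{3423300}{2985451} + \frac{379293}{556} = \frac{1134264020943}{1659910756}$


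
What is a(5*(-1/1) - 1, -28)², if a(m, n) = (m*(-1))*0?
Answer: 0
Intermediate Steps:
a(m, n) = 0 (a(m, n) = -m*0 = 0)
a(5*(-1/1) - 1, -28)² = 0² = 0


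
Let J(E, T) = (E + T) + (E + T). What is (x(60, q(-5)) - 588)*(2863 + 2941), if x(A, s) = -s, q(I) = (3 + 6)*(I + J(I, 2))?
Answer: -2838156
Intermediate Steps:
J(E, T) = 2*E + 2*T
q(I) = 36 + 27*I (q(I) = (3 + 6)*(I + (2*I + 2*2)) = 9*(I + (2*I + 4)) = 9*(I + (4 + 2*I)) = 9*(4 + 3*I) = 36 + 27*I)
(x(60, q(-5)) - 588)*(2863 + 2941) = (-(36 + 27*(-5)) - 588)*(2863 + 2941) = (-(36 - 135) - 588)*5804 = (-1*(-99) - 588)*5804 = (99 - 588)*5804 = -489*5804 = -2838156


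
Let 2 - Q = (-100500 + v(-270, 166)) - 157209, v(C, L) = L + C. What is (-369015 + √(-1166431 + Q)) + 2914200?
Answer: 2545185 + 34*I*√786 ≈ 2.5452e+6 + 953.21*I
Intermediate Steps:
v(C, L) = C + L
Q = 257815 (Q = 2 - ((-100500 + (-270 + 166)) - 157209) = 2 - ((-100500 - 104) - 157209) = 2 - (-100604 - 157209) = 2 - 1*(-257813) = 2 + 257813 = 257815)
(-369015 + √(-1166431 + Q)) + 2914200 = (-369015 + √(-1166431 + 257815)) + 2914200 = (-369015 + √(-908616)) + 2914200 = (-369015 + 34*I*√786) + 2914200 = 2545185 + 34*I*√786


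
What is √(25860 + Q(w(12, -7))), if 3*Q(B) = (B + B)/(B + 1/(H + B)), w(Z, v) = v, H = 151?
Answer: 2*√6555995961/1007 ≈ 160.81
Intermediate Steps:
Q(B) = 2*B/(3*(B + 1/(151 + B))) (Q(B) = ((B + B)/(B + 1/(151 + B)))/3 = ((2*B)/(B + 1/(151 + B)))/3 = (2*B/(B + 1/(151 + B)))/3 = 2*B/(3*(B + 1/(151 + B))))
√(25860 + Q(w(12, -7))) = √(25860 + (⅔)*(-7)*(151 - 7)/(1 + (-7)² + 151*(-7))) = √(25860 + (⅔)*(-7)*144/(1 + 49 - 1057)) = √(25860 + (⅔)*(-7)*144/(-1007)) = √(25860 + (⅔)*(-7)*(-1/1007)*144) = √(25860 + 672/1007) = √(26041692/1007) = 2*√6555995961/1007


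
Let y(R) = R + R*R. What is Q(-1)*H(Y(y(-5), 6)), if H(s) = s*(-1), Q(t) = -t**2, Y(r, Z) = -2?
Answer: -2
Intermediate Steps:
y(R) = R + R**2
H(s) = -s
Q(-1)*H(Y(y(-5), 6)) = (-1*(-1)**2)*(-1*(-2)) = -1*1*2 = -1*2 = -2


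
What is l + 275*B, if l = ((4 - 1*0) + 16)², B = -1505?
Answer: -413475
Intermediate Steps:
l = 400 (l = ((4 + 0) + 16)² = (4 + 16)² = 20² = 400)
l + 275*B = 400 + 275*(-1505) = 400 - 413875 = -413475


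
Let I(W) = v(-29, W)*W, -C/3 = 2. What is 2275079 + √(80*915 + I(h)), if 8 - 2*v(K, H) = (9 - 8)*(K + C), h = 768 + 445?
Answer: 2275079 + √397118/2 ≈ 2.2754e+6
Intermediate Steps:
C = -6 (C = -3*2 = -6)
h = 1213
v(K, H) = 7 - K/2 (v(K, H) = 4 - (9 - 8)*(K - 6)/2 = 4 - (-6 + K)/2 = 4 + (3 - K/2) = 7 - K/2)
I(W) = 43*W/2 (I(W) = (7 - ½*(-29))*W = (7 + 29/2)*W = 43*W/2)
2275079 + √(80*915 + I(h)) = 2275079 + √(80*915 + (43/2)*1213) = 2275079 + √(73200 + 52159/2) = 2275079 + √(198559/2) = 2275079 + √397118/2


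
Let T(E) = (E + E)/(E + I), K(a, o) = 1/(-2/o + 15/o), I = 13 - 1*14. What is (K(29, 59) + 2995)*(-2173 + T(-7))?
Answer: -169331445/26 ≈ -6.5127e+6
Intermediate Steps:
I = -1 (I = 13 - 14 = -1)
K(a, o) = o/13 (K(a, o) = 1/(13/o) = o/13)
T(E) = 2*E/(-1 + E) (T(E) = (E + E)/(E - 1) = (2*E)/(-1 + E) = 2*E/(-1 + E))
(K(29, 59) + 2995)*(-2173 + T(-7)) = ((1/13)*59 + 2995)*(-2173 + 2*(-7)/(-1 - 7)) = (59/13 + 2995)*(-2173 + 2*(-7)/(-8)) = 38994*(-2173 + 2*(-7)*(-1/8))/13 = 38994*(-2173 + 7/4)/13 = (38994/13)*(-8685/4) = -169331445/26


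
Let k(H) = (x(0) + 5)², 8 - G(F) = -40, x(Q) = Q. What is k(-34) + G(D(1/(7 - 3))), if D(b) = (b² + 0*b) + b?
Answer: 73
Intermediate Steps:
D(b) = b + b² (D(b) = (b² + 0) + b = b² + b = b + b²)
G(F) = 48 (G(F) = 8 - 1*(-40) = 8 + 40 = 48)
k(H) = 25 (k(H) = (0 + 5)² = 5² = 25)
k(-34) + G(D(1/(7 - 3))) = 25 + 48 = 73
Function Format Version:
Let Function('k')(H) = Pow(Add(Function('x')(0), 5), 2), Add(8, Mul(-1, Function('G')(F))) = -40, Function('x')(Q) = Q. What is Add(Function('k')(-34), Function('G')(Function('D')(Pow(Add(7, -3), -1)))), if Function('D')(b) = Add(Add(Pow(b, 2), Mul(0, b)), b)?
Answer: 73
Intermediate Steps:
Function('D')(b) = Add(b, Pow(b, 2)) (Function('D')(b) = Add(Add(Pow(b, 2), 0), b) = Add(Pow(b, 2), b) = Add(b, Pow(b, 2)))
Function('G')(F) = 48 (Function('G')(F) = Add(8, Mul(-1, -40)) = Add(8, 40) = 48)
Function('k')(H) = 25 (Function('k')(H) = Pow(Add(0, 5), 2) = Pow(5, 2) = 25)
Add(Function('k')(-34), Function('G')(Function('D')(Pow(Add(7, -3), -1)))) = Add(25, 48) = 73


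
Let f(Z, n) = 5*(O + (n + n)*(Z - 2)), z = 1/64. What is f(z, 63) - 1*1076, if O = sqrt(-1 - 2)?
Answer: -74437/32 + 5*I*sqrt(3) ≈ -2326.2 + 8.6602*I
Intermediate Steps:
z = 1/64 ≈ 0.015625
O = I*sqrt(3) (O = sqrt(-3) = I*sqrt(3) ≈ 1.732*I)
f(Z, n) = 5*I*sqrt(3) + 10*n*(-2 + Z) (f(Z, n) = 5*(I*sqrt(3) + (n + n)*(Z - 2)) = 5*(I*sqrt(3) + (2*n)*(-2 + Z)) = 5*(I*sqrt(3) + 2*n*(-2 + Z)) = 5*I*sqrt(3) + 10*n*(-2 + Z))
f(z, 63) - 1*1076 = (-20*63 + 5*I*sqrt(3) + 10*(1/64)*63) - 1*1076 = (-1260 + 5*I*sqrt(3) + 315/32) - 1076 = (-40005/32 + 5*I*sqrt(3)) - 1076 = -74437/32 + 5*I*sqrt(3)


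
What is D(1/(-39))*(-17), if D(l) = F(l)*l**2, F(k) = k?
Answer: 17/59319 ≈ 0.00028659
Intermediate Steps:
D(l) = l**3 (D(l) = l*l**2 = l**3)
D(1/(-39))*(-17) = (1/(-39))**3*(-17) = (-1/39)**3*(-17) = -1/59319*(-17) = 17/59319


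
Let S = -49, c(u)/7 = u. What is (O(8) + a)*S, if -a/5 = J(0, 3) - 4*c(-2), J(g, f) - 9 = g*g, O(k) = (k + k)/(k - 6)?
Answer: 15533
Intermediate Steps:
O(k) = 2*k/(-6 + k) (O(k) = (2*k)/(-6 + k) = 2*k/(-6 + k))
c(u) = 7*u
J(g, f) = 9 + g² (J(g, f) = 9 + g*g = 9 + g²)
a = -325 (a = -5*((9 + 0²) - 28*(-2)) = -5*((9 + 0) - 4*(-14)) = -5*(9 + 56) = -5*65 = -325)
(O(8) + a)*S = (2*8/(-6 + 8) - 325)*(-49) = (2*8/2 - 325)*(-49) = (2*8*(½) - 325)*(-49) = (8 - 325)*(-49) = -317*(-49) = 15533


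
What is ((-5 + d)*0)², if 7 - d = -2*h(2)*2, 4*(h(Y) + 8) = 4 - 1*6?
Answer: 0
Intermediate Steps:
h(Y) = -17/2 (h(Y) = -8 + (4 - 1*6)/4 = -8 + (4 - 6)/4 = -8 + (¼)*(-2) = -8 - ½ = -17/2)
d = -27 (d = 7 - (-2*(-17/2))*2 = 7 - 17*2 = 7 - 1*34 = 7 - 34 = -27)
((-5 + d)*0)² = ((-5 - 27)*0)² = (-32*0)² = 0² = 0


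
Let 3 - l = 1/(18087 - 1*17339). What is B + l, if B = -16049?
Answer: -12002409/748 ≈ -16046.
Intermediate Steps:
l = 2243/748 (l = 3 - 1/(18087 - 1*17339) = 3 - 1/(18087 - 17339) = 3 - 1/748 = 2243/748 ≈ 2.9987)
B + l = -16049 + 2243/748 = -12002409/748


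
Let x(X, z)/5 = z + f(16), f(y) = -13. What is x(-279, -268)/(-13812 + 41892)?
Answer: -281/5616 ≈ -0.050036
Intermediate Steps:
x(X, z) = -65 + 5*z (x(X, z) = 5*(z - 13) = 5*(-13 + z) = -65 + 5*z)
x(-279, -268)/(-13812 + 41892) = (-65 + 5*(-268))/(-13812 + 41892) = (-65 - 1340)/28080 = -1405*1/28080 = -281/5616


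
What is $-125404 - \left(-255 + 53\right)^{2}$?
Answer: $-166208$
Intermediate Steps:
$-125404 - \left(-255 + 53\right)^{2} = -125404 - \left(-202\right)^{2} = -125404 - 40804 = -166208$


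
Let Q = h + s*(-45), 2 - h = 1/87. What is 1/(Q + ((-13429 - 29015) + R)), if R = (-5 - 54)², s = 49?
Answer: -87/3581443 ≈ -2.4292e-5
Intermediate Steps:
R = 3481 (R = (-59)² = 3481)
h = 173/87 (h = 2 - 1/87 = 173/87 ≈ 1.9885)
Q = -191662/87 (Q = 173/87 + 49*(-45) = 173/87 - 2205 = -191662/87 ≈ -2203.0)
1/(Q + ((-13429 - 29015) + R)) = 1/(-191662/87 + ((-13429 - 29015) + 3481)) = 1/(-191662/87 + (-42444 + 3481)) = 1/(-191662/87 - 38963) = 1/(-3581443/87) = -87/3581443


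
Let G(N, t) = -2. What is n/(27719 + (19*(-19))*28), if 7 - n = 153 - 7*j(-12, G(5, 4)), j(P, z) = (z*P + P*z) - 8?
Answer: 134/17611 ≈ 0.0076089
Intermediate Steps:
j(P, z) = -8 + 2*P*z (j(P, z) = (P*z + P*z) - 8 = 2*P*z - 8 = -8 + 2*P*z)
n = 134 (n = 7 - (153 - 7*(-8 + 2*(-12)*(-2))) = 7 - (153 - 7*(-8 + 48)) = 7 - (153 - 7*40) = 7 - (153 - 280) = 7 - 1*(-127) = 7 + 127 = 134)
n/(27719 + (19*(-19))*28) = 134/(27719 + (19*(-19))*28) = 134/(27719 - 361*28) = 134/(27719 - 10108) = 134/17611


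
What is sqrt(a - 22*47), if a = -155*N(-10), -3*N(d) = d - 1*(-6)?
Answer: I*sqrt(11166)/3 ≈ 35.223*I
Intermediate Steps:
N(d) = -2 - d/3 (N(d) = -(d - 1*(-6))/3 = -(d + 6)/3 = -(6 + d)/3 = -2 - d/3)
a = -620/3 (a = -155*(-2 - 1/3*(-10)) = -155*(-2 + 10/3) = -155*4/3 = -620/3 ≈ -206.67)
sqrt(a - 22*47) = sqrt(-620/3 - 22*47) = sqrt(-620/3 - 1034) = sqrt(-3722/3) = I*sqrt(11166)/3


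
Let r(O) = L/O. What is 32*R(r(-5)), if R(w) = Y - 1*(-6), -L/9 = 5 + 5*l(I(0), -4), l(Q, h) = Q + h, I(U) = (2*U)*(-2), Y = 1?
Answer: 224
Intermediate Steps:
I(U) = -4*U
L = 135 (L = -9*(5 + 5*(-4*0 - 4)) = -9*(5 + 5*(0 - 4)) = -9*(5 + 5*(-4)) = -9*(5 - 20) = -9*(-15) = 135)
r(O) = 135/O
R(w) = 7 (R(w) = 1 - 1*(-6) = 1 + 6 = 7)
32*R(r(-5)) = 32*7 = 224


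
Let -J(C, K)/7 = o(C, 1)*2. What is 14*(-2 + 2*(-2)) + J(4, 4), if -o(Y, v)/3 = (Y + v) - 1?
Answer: 84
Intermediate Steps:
o(Y, v) = 3 - 3*Y - 3*v (o(Y, v) = -3*((Y + v) - 1) = -3*(-1 + Y + v) = 3 - 3*Y - 3*v)
J(C, K) = 42*C (J(C, K) = -7*(3 - 3*C - 3*1)*2 = -7*(3 - 3*C - 3)*2 = -7*(-3*C)*2 = -(-42)*C = 42*C)
14*(-2 + 2*(-2)) + J(4, 4) = 14*(-2 + 2*(-2)) + 42*4 = 14*(-2 - 4) + 168 = 14*(-6) + 168 = -84 + 168 = 84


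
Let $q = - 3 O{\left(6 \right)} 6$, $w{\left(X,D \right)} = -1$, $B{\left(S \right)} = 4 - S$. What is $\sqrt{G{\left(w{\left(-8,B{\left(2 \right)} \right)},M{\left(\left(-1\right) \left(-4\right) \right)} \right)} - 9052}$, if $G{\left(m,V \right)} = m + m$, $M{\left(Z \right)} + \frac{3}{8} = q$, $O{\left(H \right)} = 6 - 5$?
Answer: $3 i \sqrt{1006} \approx 95.152 i$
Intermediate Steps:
$O{\left(H \right)} = 1$ ($O{\left(H \right)} = 6 - 5 = 1$)
$q = -18$ ($q = \left(-3\right) 1 \cdot 6 = \left(-3\right) 6 = -18$)
$M{\left(Z \right)} = - \frac{147}{8}$ ($M{\left(Z \right)} = - \frac{3}{8} - 18 = - \frac{147}{8}$)
$G{\left(m,V \right)} = 2 m$
$\sqrt{G{\left(w{\left(-8,B{\left(2 \right)} \right)},M{\left(\left(-1\right) \left(-4\right) \right)} \right)} - 9052} = \sqrt{2 \left(-1\right) - 9052} = \sqrt{-2 - 9052} = \sqrt{-9054} = 3 i \sqrt{1006}$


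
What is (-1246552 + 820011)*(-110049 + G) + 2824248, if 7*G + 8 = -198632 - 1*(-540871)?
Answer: 182627090328/7 ≈ 2.6090e+10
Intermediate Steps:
G = 342231/7 (G = -8/7 + (-198632 - 1*(-540871))/7 = -8/7 + (-198632 + 540871)/7 = -8/7 + (⅐)*342239 = -8/7 + 342239/7 = 342231/7 ≈ 48890.)
(-1246552 + 820011)*(-110049 + G) + 2824248 = (-1246552 + 820011)*(-110049 + 342231/7) + 2824248 = -426541*(-428112/7) + 2824248 = 182607320592/7 + 2824248 = 182627090328/7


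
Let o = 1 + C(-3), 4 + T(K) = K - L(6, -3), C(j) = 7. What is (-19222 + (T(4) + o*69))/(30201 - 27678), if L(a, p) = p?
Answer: -18667/2523 ≈ -7.3987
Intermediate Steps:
T(K) = -1 + K (T(K) = -4 + (K - 1*(-3)) = -4 + (K + 3) = -4 + (3 + K) = -1 + K)
o = 8 (o = 1 + 7 = 8)
(-19222 + (T(4) + o*69))/(30201 - 27678) = (-19222 + ((-1 + 4) + 8*69))/(30201 - 27678) = (-19222 + (3 + 552))/2523 = (-19222 + 555)*(1/2523) = -18667*1/2523 = -18667/2523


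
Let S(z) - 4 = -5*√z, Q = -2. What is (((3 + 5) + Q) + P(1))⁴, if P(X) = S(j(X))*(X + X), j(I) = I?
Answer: 256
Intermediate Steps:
S(z) = 4 - 5*√z
P(X) = 2*X*(4 - 5*√X) (P(X) = (4 - 5*√X)*(X + X) = (4 - 5*√X)*(2*X) = 2*X*(4 - 5*√X))
(((3 + 5) + Q) + P(1))⁴ = (((3 + 5) - 2) + (-10*1^(3/2) + 8*1))⁴ = ((8 - 2) + (-10*1 + 8))⁴ = (6 + (-10 + 8))⁴ = (6 - 2)⁴ = 4⁴ = 256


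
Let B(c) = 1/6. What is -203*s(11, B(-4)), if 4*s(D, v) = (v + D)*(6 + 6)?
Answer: -13601/2 ≈ -6800.5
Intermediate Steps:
B(c) = ⅙
s(D, v) = 3*D + 3*v (s(D, v) = ((v + D)*(6 + 6))/4 = ((D + v)*12)/4 = (12*D + 12*v)/4 = 3*D + 3*v)
-203*s(11, B(-4)) = -203*(3*11 + 3*(⅙)) = -203*(33 + ½) = -203*67/2 = -13601/2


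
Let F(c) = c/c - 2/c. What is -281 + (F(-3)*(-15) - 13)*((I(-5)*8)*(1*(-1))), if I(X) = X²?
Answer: 7319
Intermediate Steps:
F(c) = 1 - 2/c
-281 + (F(-3)*(-15) - 13)*((I(-5)*8)*(1*(-1))) = -281 + (((-2 - 3)/(-3))*(-15) - 13)*(((-5)²*8)*(1*(-1))) = -281 + (-⅓*(-5)*(-15) - 13)*((25*8)*(-1)) = -281 + ((5/3)*(-15) - 13)*(200*(-1)) = -281 + (-25 - 13)*(-200) = -281 - 38*(-200) = -281 + 7600 = 7319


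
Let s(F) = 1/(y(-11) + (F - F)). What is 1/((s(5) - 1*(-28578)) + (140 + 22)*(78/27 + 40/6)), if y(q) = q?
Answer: 11/331385 ≈ 3.3194e-5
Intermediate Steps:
s(F) = -1/11 (s(F) = 1/(-11 + (F - F)) = 1/(-11 + 0) = 1/(-11) = -1/11)
1/((s(5) - 1*(-28578)) + (140 + 22)*(78/27 + 40/6)) = 1/((-1/11 - 1*(-28578)) + (140 + 22)*(78/27 + 40/6)) = 1/((-1/11 + 28578) + 162*(78*(1/27) + 40*(⅙))) = 1/(314357/11 + 162*(26/9 + 20/3)) = 1/(314357/11 + 162*(86/9)) = 1/(314357/11 + 1548) = 1/(331385/11) = 11/331385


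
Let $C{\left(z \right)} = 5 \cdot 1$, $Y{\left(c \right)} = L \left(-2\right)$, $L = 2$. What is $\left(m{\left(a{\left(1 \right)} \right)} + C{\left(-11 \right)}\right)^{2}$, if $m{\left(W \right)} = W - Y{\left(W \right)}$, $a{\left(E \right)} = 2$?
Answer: $121$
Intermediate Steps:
$Y{\left(c \right)} = -4$ ($Y{\left(c \right)} = 2 \left(-2\right) = -4$)
$m{\left(W \right)} = 4 + W$ ($m{\left(W \right)} = W - -4 = W + 4 = 4 + W$)
$C{\left(z \right)} = 5$
$\left(m{\left(a{\left(1 \right)} \right)} + C{\left(-11 \right)}\right)^{2} = \left(\left(4 + 2\right) + 5\right)^{2} = \left(6 + 5\right)^{2} = 11^{2} = 121$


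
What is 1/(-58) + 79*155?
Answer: 710209/58 ≈ 12245.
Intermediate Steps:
1/(-58) + 79*155 = -1/58 + 12245 = 710209/58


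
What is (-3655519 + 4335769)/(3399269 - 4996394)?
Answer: -1814/4259 ≈ -0.42592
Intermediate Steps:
(-3655519 + 4335769)/(3399269 - 4996394) = 680250/(-1597125) = 680250*(-1/1597125) = -1814/4259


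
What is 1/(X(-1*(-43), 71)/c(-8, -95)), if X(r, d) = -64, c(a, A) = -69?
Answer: 69/64 ≈ 1.0781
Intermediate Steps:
1/(X(-1*(-43), 71)/c(-8, -95)) = 1/(-64/(-69)) = 1/(-64*(-1/69)) = 1/(64/69) = 69/64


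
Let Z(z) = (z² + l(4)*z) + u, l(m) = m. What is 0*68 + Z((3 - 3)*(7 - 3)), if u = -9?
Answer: -9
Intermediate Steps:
Z(z) = -9 + z² + 4*z (Z(z) = (z² + 4*z) - 9 = -9 + z² + 4*z)
0*68 + Z((3 - 3)*(7 - 3)) = 0*68 + (-9 + ((3 - 3)*(7 - 3))² + 4*((3 - 3)*(7 - 3))) = 0 + (-9 + (0*4)² + 4*(0*4)) = 0 + (-9 + 0² + 4*0) = 0 + (-9 + 0 + 0) = 0 - 9 = -9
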